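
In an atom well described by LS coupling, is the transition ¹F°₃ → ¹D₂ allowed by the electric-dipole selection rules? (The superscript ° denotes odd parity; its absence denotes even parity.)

Reading off the term symbols: S 0→0, L 3→2, J 3→2, parity odd→even.
Parity must change: odd → even — satisfied.
ΔS = 0: S: 0 → 0 — satisfied.
ΔL = 0, ±1 (not L=0↔0): L: 3 → 2, ΔL = -1 — satisfied.
ΔJ = 0, ±1 (not J=0↔0): J: 3 → 2, ΔJ = -1 — satisfied.
All four E1 rules are satisfied.

allowed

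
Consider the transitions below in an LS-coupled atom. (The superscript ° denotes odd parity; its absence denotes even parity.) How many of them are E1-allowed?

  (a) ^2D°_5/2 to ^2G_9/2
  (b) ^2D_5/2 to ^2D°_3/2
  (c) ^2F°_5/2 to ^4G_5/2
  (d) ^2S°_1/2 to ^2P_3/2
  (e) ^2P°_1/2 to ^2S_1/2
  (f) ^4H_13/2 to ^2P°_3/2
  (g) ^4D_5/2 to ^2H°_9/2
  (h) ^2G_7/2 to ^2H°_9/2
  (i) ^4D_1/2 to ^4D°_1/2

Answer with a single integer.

5

(a) forbidden (ΔL, ΔJ fail)
(b) allowed
(c) forbidden (ΔS fails)
(d) allowed
(e) allowed
(f) forbidden (ΔS, ΔL, ΔJ fail)
(g) forbidden (ΔS, ΔL, ΔJ fail)
(h) allowed
(i) allowed
Total allowed: 5 of 9.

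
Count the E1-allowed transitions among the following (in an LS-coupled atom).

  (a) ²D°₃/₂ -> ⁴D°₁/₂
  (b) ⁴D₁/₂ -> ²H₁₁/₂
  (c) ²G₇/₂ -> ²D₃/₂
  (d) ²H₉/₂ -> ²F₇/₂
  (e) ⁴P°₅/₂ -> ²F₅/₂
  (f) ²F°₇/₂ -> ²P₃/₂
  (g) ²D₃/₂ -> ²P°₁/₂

1

(a) forbidden (parity, ΔS fail)
(b) forbidden (parity, ΔS, ΔL, ΔJ fail)
(c) forbidden (parity, ΔL, ΔJ fail)
(d) forbidden (parity, ΔL fail)
(e) forbidden (ΔS, ΔL fail)
(f) forbidden (ΔL, ΔJ fail)
(g) allowed
Total allowed: 1 of 7.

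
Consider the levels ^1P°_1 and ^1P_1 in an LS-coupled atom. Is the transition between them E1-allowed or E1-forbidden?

Reading off the term symbols: S 0→0, L 1→1, J 1→1, parity odd→even.
Parity must change: odd → even — satisfied.
ΔJ = 0, ±1 (not J=0↔0): J: 1 → 1, ΔJ = +0 — satisfied.
ΔL = 0, ±1 (not L=0↔0): L: 1 → 1, ΔL = +0 — satisfied.
ΔS = 0: S: 0 → 0 — satisfied.
All four E1 rules are satisfied.

allowed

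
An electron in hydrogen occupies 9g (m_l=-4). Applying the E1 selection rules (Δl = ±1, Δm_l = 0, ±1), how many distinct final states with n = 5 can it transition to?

1

E1 requires Δl = ±1, so l_f ∈ {3, 5}; with 0 ≤ l_f ≤ n_f−1 = 4, the allowed l_f values are {3}.
For l_f = 3: m_f ∈ {m_i−1, m_i, m_i+1} ∩ [−3, 3] = {-3} → 1 state.
Total: 1.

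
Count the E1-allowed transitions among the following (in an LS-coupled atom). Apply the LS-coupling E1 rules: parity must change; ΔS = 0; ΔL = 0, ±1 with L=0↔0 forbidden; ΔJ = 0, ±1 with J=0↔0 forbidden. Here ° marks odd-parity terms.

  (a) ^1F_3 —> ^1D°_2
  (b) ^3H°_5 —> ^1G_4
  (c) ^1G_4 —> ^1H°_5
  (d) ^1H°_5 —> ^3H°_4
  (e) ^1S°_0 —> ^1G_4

2

(a) allowed
(b) forbidden (ΔS fails)
(c) allowed
(d) forbidden (parity, ΔS fail)
(e) forbidden (ΔL, ΔJ fail)
Total allowed: 2 of 5.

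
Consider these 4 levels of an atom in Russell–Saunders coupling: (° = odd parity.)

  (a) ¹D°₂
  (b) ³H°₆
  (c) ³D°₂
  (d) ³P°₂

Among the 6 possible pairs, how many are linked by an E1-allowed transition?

(a)–(b): forbidden (parity, ΔS, ΔL, ΔJ).
(a)–(c): forbidden (parity, ΔS).
(a)–(d): forbidden (parity, ΔS).
(b)–(c): forbidden (parity, ΔL, ΔJ).
(b)–(d): forbidden (parity, ΔL, ΔJ).
(c)–(d): forbidden (parity).
Allowed pairs: 0 of 6.

0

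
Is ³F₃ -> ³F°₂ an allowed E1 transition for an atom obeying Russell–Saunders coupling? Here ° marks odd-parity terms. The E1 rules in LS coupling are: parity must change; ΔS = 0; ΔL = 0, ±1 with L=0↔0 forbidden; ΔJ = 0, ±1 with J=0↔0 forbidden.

Parity must change: even → odd — satisfied.
ΔS = 0: S: 1 → 1 — satisfied.
ΔJ = 0, ±1 (not J=0↔0): J: 3 → 2, ΔJ = -1 — satisfied.
ΔL = 0, ±1 (not L=0↔0): L: 3 → 3, ΔL = +0 — satisfied.
All four E1 rules are satisfied.

allowed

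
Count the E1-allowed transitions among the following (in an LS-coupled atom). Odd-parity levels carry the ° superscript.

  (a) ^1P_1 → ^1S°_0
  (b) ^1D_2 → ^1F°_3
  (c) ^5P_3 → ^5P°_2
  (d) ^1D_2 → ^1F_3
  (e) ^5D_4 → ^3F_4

3

(a) allowed
(b) allowed
(c) allowed
(d) forbidden (parity fails)
(e) forbidden (parity, ΔS fail)
Total allowed: 3 of 5.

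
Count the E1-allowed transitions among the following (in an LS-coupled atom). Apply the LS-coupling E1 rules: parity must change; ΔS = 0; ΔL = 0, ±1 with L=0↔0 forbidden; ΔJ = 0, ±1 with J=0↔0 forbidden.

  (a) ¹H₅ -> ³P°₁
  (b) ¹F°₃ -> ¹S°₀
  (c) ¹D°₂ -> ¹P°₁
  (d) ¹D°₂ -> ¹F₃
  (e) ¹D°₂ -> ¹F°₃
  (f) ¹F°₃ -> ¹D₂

2

(a) forbidden (ΔS, ΔL, ΔJ fail)
(b) forbidden (parity, ΔL, ΔJ fail)
(c) forbidden (parity fails)
(d) allowed
(e) forbidden (parity fails)
(f) allowed
Total allowed: 2 of 6.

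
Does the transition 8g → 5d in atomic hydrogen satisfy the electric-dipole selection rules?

forbidden

Initial l = 4, final l = 2, so Δl = -2. E1 requires Δl = ±1: violated.
The transition is electric-dipole forbidden.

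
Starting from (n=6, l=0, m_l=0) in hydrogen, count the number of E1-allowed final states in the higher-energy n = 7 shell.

3

E1 requires Δl = ±1, so l_f ∈ {-1, 1}; with 0 ≤ l_f ≤ n_f−1 = 6, the allowed l_f values are {1}.
For l_f = 1: m_f ∈ {m_i−1, m_i, m_i+1} ∩ [−1, 1] = {-1, 0, 1} → 3 states.
Total: 3.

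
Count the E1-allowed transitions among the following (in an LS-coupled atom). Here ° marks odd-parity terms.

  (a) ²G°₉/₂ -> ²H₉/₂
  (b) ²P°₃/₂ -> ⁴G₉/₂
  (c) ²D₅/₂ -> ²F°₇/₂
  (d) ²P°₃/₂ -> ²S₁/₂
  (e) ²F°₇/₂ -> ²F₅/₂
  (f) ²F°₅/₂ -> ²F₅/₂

(a) allowed
(b) forbidden (ΔS, ΔL, ΔJ fail)
(c) allowed
(d) allowed
(e) allowed
(f) allowed
Total allowed: 5 of 6.

5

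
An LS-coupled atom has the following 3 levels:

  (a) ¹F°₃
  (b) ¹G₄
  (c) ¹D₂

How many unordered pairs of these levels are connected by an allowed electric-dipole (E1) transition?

(a)–(b): allowed.
(a)–(c): allowed.
(b)–(c): forbidden (parity, ΔL, ΔJ).
Allowed pairs: 2 of 3.

2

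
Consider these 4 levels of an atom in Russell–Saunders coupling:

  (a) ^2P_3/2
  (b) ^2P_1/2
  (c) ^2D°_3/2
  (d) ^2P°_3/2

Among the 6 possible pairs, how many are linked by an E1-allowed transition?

(a)–(b): forbidden (parity).
(a)–(c): allowed.
(a)–(d): allowed.
(b)–(c): allowed.
(b)–(d): allowed.
(c)–(d): forbidden (parity).
Allowed pairs: 4 of 6.

4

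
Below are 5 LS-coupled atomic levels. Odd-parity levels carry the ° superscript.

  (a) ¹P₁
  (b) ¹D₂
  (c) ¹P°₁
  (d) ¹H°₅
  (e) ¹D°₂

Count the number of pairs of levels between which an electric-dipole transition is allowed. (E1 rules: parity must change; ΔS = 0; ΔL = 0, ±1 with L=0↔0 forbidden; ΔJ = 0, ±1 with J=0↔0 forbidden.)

4

(a)–(b): forbidden (parity).
(a)–(c): allowed.
(a)–(d): forbidden (ΔL, ΔJ).
(a)–(e): allowed.
(b)–(c): allowed.
(b)–(d): forbidden (ΔL, ΔJ).
(b)–(e): allowed.
(c)–(d): forbidden (parity, ΔL, ΔJ).
(c)–(e): forbidden (parity).
(d)–(e): forbidden (parity, ΔL, ΔJ).
Allowed pairs: 4 of 10.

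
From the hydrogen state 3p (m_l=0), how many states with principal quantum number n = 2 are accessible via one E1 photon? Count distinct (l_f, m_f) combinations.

E1 requires Δl = ±1, so l_f ∈ {0, 2}; with 0 ≤ l_f ≤ n_f−1 = 1, the allowed l_f values are {0}.
For l_f = 0: m_f ∈ {m_i−1, m_i, m_i+1} ∩ [−0, 0] = {0} → 1 state.
Total: 1.

1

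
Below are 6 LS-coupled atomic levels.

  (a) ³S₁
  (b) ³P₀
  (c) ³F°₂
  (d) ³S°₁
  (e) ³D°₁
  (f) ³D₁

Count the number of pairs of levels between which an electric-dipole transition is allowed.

(a)–(b): forbidden (parity).
(a)–(c): forbidden (ΔL).
(a)–(d): forbidden (ΔL).
(a)–(e): forbidden (ΔL).
(a)–(f): forbidden (parity, ΔL).
(b)–(c): forbidden (ΔL, ΔJ).
(b)–(d): allowed.
(b)–(e): allowed.
(b)–(f): forbidden (parity).
(c)–(d): forbidden (parity, ΔL).
(c)–(e): forbidden (parity).
(c)–(f): allowed.
(d)–(e): forbidden (parity, ΔL).
(d)–(f): forbidden (ΔL).
(e)–(f): allowed.
Allowed pairs: 4 of 15.

4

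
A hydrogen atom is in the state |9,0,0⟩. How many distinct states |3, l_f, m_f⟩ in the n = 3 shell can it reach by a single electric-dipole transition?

3

E1 requires Δl = ±1, so l_f ∈ {-1, 1}; with 0 ≤ l_f ≤ n_f−1 = 2, the allowed l_f values are {1}.
For l_f = 1: m_f ∈ {m_i−1, m_i, m_i+1} ∩ [−1, 1] = {-1, 0, 1} → 3 states.
Total: 3.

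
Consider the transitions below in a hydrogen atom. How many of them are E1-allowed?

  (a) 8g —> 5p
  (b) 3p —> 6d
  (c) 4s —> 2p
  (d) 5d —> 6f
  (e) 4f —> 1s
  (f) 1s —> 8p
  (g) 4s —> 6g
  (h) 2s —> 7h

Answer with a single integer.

4

(a) forbidden — Δl = -3 (E1 requires Δl = ±1)
(b) allowed
(c) allowed
(d) allowed
(e) forbidden — Δl = -3 (E1 requires Δl = ±1)
(f) allowed
(g) forbidden — Δl = +4 (E1 requires Δl = ±1)
(h) forbidden — Δl = +5 (E1 requires Δl = ±1)
Total allowed: 4 of 8.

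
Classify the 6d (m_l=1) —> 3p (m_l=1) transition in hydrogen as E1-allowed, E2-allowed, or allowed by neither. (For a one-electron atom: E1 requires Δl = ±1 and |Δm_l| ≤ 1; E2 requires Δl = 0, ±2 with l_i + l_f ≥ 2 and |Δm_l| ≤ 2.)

E1

Δl = 1 − 2 = -1; l_i + l_f = 3.
Δm_l = +0.
E1 (Δl = ±1, |Δm_l| ≤ 1): satisfied.
E2 (Δl = 0,±2, l_i+l_f ≥ 2, |Δm_l| ≤ 2): not satisfied.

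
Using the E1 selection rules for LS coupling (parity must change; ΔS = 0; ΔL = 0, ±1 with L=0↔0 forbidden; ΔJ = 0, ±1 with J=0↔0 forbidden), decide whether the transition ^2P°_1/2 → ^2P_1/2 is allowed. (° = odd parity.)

Initial level: S=1/2, L=1, J=1/2, parity odd. Final level: S=1/2, L=1, J=1/2, parity even.
Parity must change: odd → even — ✓.
ΔS = 0: S: 1/2 → 1/2 — ✓.
ΔJ = 0, ±1 (not J=0↔0): J: 1/2 → 1/2, ΔJ = +0 — ✓.
ΔL = 0, ±1 (not L=0↔0): L: 1 → 1, ΔL = +0 — ✓.
All four E1 rules are satisfied.

allowed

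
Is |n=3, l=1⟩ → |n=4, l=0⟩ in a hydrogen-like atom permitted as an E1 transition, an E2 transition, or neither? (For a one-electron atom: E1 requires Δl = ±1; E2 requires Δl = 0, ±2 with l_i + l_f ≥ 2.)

E1

Δl = 0 − 1 = -1; l_i + l_f = 1.
E1 (Δl = ±1): satisfied.
E2 (Δl = 0,±2, l_i+l_f ≥ 2): not satisfied.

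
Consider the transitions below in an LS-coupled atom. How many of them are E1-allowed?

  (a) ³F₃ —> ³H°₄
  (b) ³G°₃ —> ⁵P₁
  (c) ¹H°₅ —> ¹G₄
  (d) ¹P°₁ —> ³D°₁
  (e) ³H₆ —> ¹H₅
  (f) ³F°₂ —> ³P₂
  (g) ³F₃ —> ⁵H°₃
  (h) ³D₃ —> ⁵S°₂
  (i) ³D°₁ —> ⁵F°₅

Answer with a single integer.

(a) forbidden (ΔL fails)
(b) forbidden (ΔS, ΔL, ΔJ fail)
(c) allowed
(d) forbidden (parity, ΔS fail)
(e) forbidden (parity, ΔS fail)
(f) forbidden (ΔL fails)
(g) forbidden (ΔS, ΔL fail)
(h) forbidden (ΔS, ΔL fail)
(i) forbidden (parity, ΔS, ΔJ fail)
Total allowed: 1 of 9.

1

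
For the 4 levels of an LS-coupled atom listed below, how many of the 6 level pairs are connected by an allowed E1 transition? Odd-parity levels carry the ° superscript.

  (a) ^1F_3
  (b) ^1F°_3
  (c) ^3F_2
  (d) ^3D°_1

2

(a)–(b): allowed.
(a)–(c): forbidden (parity, ΔS).
(a)–(d): forbidden (ΔS, ΔJ).
(b)–(c): forbidden (ΔS).
(b)–(d): forbidden (parity, ΔS, ΔJ).
(c)–(d): allowed.
Allowed pairs: 2 of 6.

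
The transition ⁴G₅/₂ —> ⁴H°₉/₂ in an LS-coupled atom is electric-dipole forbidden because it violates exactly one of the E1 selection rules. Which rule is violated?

the ΔJ = 0, ±1 rule

ΔS = 0: S: 3/2 → 3/2 — passes.
Parity must change: even → odd — passes.
ΔL = 0, ±1 (not L=0↔0): L: 4 → 5, ΔL = +1 — passes.
ΔJ = 0, ±1 (not J=0↔0): J: 5/2 → 9/2, ΔJ = +2 — fails.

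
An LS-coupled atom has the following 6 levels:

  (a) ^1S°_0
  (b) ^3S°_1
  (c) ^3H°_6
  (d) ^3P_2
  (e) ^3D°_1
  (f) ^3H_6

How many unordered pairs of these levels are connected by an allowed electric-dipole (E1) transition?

3

(a)–(b): forbidden (parity, ΔS, ΔL).
(a)–(c): forbidden (parity, ΔS, ΔL, ΔJ).
(a)–(d): forbidden (ΔS, ΔJ).
(a)–(e): forbidden (parity, ΔS, ΔL).
(a)–(f): forbidden (ΔS, ΔL, ΔJ).
(b)–(c): forbidden (parity, ΔL, ΔJ).
(b)–(d): allowed.
(b)–(e): forbidden (parity, ΔL).
(b)–(f): forbidden (ΔL, ΔJ).
(c)–(d): forbidden (ΔL, ΔJ).
(c)–(e): forbidden (parity, ΔL, ΔJ).
(c)–(f): allowed.
(d)–(e): allowed.
(d)–(f): forbidden (parity, ΔL, ΔJ).
(e)–(f): forbidden (ΔL, ΔJ).
Allowed pairs: 3 of 15.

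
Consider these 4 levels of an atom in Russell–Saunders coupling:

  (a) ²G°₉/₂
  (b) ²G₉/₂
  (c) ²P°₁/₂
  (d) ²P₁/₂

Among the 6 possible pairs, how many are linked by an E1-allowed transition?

(a)–(b): allowed.
(a)–(c): forbidden (parity, ΔL, ΔJ).
(a)–(d): forbidden (ΔL, ΔJ).
(b)–(c): forbidden (ΔL, ΔJ).
(b)–(d): forbidden (parity, ΔL, ΔJ).
(c)–(d): allowed.
Allowed pairs: 2 of 6.

2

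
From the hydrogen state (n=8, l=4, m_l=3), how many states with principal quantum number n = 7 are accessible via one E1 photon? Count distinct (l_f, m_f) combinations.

5

E1 requires Δl = ±1, so l_f ∈ {3, 5}; with 0 ≤ l_f ≤ n_f−1 = 6, the allowed l_f values are {3, 5}.
For l_f = 3: m_f ∈ {m_i−1, m_i, m_i+1} ∩ [−3, 3] = {2, 3} → 2 states.
For l_f = 5: m_f ∈ {m_i−1, m_i, m_i+1} ∩ [−5, 5] = {2, 3, 4} → 3 states.
Total: 5.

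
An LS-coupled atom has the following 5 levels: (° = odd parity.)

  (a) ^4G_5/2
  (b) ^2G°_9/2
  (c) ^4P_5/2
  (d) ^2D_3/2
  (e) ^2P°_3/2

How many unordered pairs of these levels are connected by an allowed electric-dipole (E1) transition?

1

(a)–(b): forbidden (ΔS, ΔJ).
(a)–(c): forbidden (parity, ΔL).
(a)–(d): forbidden (parity, ΔS, ΔL).
(a)–(e): forbidden (ΔS, ΔL).
(b)–(c): forbidden (ΔS, ΔL, ΔJ).
(b)–(d): forbidden (ΔL, ΔJ).
(b)–(e): forbidden (parity, ΔL, ΔJ).
(c)–(d): forbidden (parity, ΔS).
(c)–(e): forbidden (ΔS).
(d)–(e): allowed.
Allowed pairs: 1 of 10.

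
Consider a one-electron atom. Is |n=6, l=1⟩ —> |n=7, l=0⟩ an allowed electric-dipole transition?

allowed

Δl = 0 − 1 = -1; the E1 rule Δl = ±1 is passes.
All E1 selection rules are satisfied.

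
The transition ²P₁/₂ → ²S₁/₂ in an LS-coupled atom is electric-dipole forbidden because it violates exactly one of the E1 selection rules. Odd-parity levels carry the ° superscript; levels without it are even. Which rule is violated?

Initial level: S=1/2, L=1, J=1/2, parity even. Final level: S=1/2, L=0, J=1/2, parity even.
Parity must change: even → even — fails.
ΔS = 0: S: 1/2 → 1/2 — passes.
ΔL = 0, ±1 (not L=0↔0): L: 1 → 0, ΔL = -1 — passes.
ΔJ = 0, ±1 (not J=0↔0): J: 1/2 → 1/2, ΔJ = +0 — passes.

parity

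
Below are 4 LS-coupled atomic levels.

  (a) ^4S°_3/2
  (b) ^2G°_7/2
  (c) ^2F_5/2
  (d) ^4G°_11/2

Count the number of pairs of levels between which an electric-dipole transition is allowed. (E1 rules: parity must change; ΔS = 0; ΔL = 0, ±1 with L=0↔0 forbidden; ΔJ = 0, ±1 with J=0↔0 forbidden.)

1

(a)–(b): forbidden (parity, ΔS, ΔL, ΔJ).
(a)–(c): forbidden (ΔS, ΔL).
(a)–(d): forbidden (parity, ΔL, ΔJ).
(b)–(c): allowed.
(b)–(d): forbidden (parity, ΔS, ΔJ).
(c)–(d): forbidden (ΔS, ΔJ).
Allowed pairs: 1 of 6.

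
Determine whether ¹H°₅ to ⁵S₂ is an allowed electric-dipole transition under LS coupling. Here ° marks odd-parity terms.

forbidden

Initial level: S=0, L=5, J=5, parity odd. Final level: S=2, L=0, J=2, parity even.
Parity must change: odd → even — passes.
ΔS = 0: S: 0 → 2 — fails.
ΔL = 0, ±1 (not L=0↔0): L: 5 → 0, ΔL = -5 — fails.
ΔJ = 0, ±1 (not J=0↔0): J: 5 → 2, ΔJ = -3 — fails.
Rule(s) violated: ΔS, ΔL, ΔJ.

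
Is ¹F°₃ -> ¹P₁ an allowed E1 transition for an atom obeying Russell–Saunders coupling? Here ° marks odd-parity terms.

Parity must change: odd → even — ok.
ΔS = 0: S: 0 → 0 — ok.
ΔL = 0, ±1 (not L=0↔0): L: 3 → 1, ΔL = -2 — fails.
ΔJ = 0, ±1 (not J=0↔0): J: 3 → 1, ΔJ = -2 — fails.
Rule(s) violated: ΔL, ΔJ.

forbidden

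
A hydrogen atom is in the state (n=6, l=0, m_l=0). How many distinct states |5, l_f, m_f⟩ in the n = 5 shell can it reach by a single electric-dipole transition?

E1 requires Δl = ±1, so l_f ∈ {-1, 1}; with 0 ≤ l_f ≤ n_f−1 = 4, the allowed l_f values are {1}.
For l_f = 1: m_f ∈ {m_i−1, m_i, m_i+1} ∩ [−1, 1] = {-1, 0, 1} → 3 states.
Total: 3.

3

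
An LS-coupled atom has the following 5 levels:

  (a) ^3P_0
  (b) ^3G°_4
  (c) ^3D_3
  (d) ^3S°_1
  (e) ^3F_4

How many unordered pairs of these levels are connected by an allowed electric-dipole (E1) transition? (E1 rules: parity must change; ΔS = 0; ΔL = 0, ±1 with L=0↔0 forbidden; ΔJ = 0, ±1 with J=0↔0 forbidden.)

2

(a)–(b): forbidden (ΔL, ΔJ).
(a)–(c): forbidden (parity, ΔJ).
(a)–(d): allowed.
(a)–(e): forbidden (parity, ΔL, ΔJ).
(b)–(c): forbidden (ΔL).
(b)–(d): forbidden (parity, ΔL, ΔJ).
(b)–(e): allowed.
(c)–(d): forbidden (ΔL, ΔJ).
(c)–(e): forbidden (parity).
(d)–(e): forbidden (ΔL, ΔJ).
Allowed pairs: 2 of 10.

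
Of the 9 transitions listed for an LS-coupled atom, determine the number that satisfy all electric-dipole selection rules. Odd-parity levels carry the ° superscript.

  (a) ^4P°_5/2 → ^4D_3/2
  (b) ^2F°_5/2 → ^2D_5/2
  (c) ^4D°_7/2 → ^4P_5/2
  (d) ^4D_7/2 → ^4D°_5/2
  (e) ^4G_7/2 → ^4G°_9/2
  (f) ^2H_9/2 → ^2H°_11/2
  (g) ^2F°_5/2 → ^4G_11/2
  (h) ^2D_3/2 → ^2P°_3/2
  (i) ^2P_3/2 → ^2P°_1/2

8

(a) allowed
(b) allowed
(c) allowed
(d) allowed
(e) allowed
(f) allowed
(g) forbidden (ΔS, ΔJ fail)
(h) allowed
(i) allowed
Total allowed: 8 of 9.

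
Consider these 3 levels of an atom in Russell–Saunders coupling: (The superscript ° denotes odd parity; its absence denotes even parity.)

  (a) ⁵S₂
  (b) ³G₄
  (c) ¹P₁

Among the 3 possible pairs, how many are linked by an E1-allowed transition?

(a)–(b): forbidden (parity, ΔS, ΔL, ΔJ).
(a)–(c): forbidden (parity, ΔS).
(b)–(c): forbidden (parity, ΔS, ΔL, ΔJ).
Allowed pairs: 0 of 3.

0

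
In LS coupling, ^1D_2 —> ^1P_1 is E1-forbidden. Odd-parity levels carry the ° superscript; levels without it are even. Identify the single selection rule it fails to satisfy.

parity

ΔL = 0, ±1 (not L=0↔0): L: 2 → 1, ΔL = -1 — passes.
ΔS = 0: S: 0 → 0 — passes.
ΔJ = 0, ±1 (not J=0↔0): J: 2 → 1, ΔJ = -1 — passes.
Parity must change: even → even — fails.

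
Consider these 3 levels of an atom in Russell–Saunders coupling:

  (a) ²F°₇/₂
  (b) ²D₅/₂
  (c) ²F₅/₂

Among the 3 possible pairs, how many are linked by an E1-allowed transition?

(a)–(b): allowed.
(a)–(c): allowed.
(b)–(c): forbidden (parity).
Allowed pairs: 2 of 3.

2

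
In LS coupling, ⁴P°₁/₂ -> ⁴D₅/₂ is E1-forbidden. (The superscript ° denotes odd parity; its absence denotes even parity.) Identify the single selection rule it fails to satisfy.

the ΔJ = 0, ±1 rule

Initial level: S=3/2, L=1, J=1/2, parity odd. Final level: S=3/2, L=2, J=5/2, parity even.
Parity must change: odd → even — satisfied.
ΔS = 0: S: 3/2 → 3/2 — satisfied.
ΔL = 0, ±1 (not L=0↔0): L: 1 → 2, ΔL = +1 — satisfied.
ΔJ = 0, ±1 (not J=0↔0): J: 1/2 → 5/2, ΔJ = +2 — violated.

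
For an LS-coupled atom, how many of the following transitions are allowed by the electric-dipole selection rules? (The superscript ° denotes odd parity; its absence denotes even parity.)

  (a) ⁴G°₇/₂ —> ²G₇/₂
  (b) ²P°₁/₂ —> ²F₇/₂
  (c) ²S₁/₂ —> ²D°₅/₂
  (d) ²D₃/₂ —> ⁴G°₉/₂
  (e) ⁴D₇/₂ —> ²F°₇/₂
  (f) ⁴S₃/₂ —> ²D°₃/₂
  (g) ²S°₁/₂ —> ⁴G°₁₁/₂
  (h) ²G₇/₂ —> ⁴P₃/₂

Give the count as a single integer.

0

(a) forbidden (ΔS fails)
(b) forbidden (ΔL, ΔJ fail)
(c) forbidden (ΔL, ΔJ fail)
(d) forbidden (ΔS, ΔL, ΔJ fail)
(e) forbidden (ΔS fails)
(f) forbidden (ΔS, ΔL fail)
(g) forbidden (parity, ΔS, ΔL, ΔJ fail)
(h) forbidden (parity, ΔS, ΔL, ΔJ fail)
Total allowed: 0 of 8.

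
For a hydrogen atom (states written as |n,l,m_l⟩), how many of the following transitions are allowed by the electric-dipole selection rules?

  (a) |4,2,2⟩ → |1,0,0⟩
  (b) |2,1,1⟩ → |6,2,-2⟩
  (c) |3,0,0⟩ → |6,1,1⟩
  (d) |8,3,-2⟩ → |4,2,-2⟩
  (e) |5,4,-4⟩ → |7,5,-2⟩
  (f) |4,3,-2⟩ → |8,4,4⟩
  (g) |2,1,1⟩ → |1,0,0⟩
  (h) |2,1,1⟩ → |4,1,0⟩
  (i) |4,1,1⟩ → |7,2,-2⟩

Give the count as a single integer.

(a) forbidden — Δl = -2 (E1 requires Δl = ±1); Δm_l = -2 (E1 requires Δm_l = 0, ±1)
(b) forbidden — Δm_l = -3 (E1 requires Δm_l = 0, ±1)
(c) allowed
(d) allowed
(e) forbidden — Δm_l = +2 (E1 requires Δm_l = 0, ±1)
(f) forbidden — Δm_l = +6 (E1 requires Δm_l = 0, ±1)
(g) allowed
(h) forbidden — Δl = +0 (E1 requires Δl = ±1)
(i) forbidden — Δm_l = -3 (E1 requires Δm_l = 0, ±1)
Total allowed: 3 of 9.

3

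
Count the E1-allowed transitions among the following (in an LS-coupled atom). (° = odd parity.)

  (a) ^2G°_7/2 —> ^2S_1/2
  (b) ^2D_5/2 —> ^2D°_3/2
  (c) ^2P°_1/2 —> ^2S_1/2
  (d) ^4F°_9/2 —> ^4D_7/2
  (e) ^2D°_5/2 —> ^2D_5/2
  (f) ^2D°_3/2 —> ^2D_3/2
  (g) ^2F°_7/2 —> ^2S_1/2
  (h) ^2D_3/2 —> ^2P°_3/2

(a) forbidden (ΔL, ΔJ fail)
(b) allowed
(c) allowed
(d) allowed
(e) allowed
(f) allowed
(g) forbidden (ΔL, ΔJ fail)
(h) allowed
Total allowed: 6 of 8.

6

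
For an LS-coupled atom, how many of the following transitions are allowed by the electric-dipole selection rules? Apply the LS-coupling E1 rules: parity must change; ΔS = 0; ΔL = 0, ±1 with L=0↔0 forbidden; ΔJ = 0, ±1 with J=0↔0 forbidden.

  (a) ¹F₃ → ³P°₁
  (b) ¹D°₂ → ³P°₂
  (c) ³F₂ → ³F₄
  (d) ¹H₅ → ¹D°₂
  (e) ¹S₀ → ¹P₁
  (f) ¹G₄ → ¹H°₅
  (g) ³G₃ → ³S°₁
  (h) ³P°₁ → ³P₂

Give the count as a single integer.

2

(a) forbidden (ΔS, ΔL, ΔJ fail)
(b) forbidden (parity, ΔS fail)
(c) forbidden (parity, ΔJ fail)
(d) forbidden (ΔL, ΔJ fail)
(e) forbidden (parity fails)
(f) allowed
(g) forbidden (ΔL, ΔJ fail)
(h) allowed
Total allowed: 2 of 8.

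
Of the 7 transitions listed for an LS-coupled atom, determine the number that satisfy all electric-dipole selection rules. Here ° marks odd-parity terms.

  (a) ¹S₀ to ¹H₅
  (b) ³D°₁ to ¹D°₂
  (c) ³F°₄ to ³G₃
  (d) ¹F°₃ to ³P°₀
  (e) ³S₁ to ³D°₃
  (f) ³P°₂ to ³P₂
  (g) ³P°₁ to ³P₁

3

(a) forbidden (parity, ΔL, ΔJ fail)
(b) forbidden (parity, ΔS fail)
(c) allowed
(d) forbidden (parity, ΔS, ΔL, ΔJ fail)
(e) forbidden (ΔL, ΔJ fail)
(f) allowed
(g) allowed
Total allowed: 3 of 7.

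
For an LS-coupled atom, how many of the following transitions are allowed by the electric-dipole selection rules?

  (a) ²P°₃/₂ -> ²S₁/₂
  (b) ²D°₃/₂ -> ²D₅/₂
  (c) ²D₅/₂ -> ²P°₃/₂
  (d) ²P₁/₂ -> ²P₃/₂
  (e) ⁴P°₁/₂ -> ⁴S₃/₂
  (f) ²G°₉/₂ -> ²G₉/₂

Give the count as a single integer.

(a) allowed
(b) allowed
(c) allowed
(d) forbidden (parity fails)
(e) allowed
(f) allowed
Total allowed: 5 of 6.

5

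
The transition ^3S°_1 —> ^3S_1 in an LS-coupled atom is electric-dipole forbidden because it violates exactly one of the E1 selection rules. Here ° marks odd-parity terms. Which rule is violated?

Parity must change: odd → even — passes.
ΔS = 0: S: 1 → 1 — passes.
ΔL = 0, ±1 (not L=0↔0): L: 0 → 0, ΔL = +0 — fails.
ΔJ = 0, ±1 (not J=0↔0): J: 1 → 1, ΔJ = +0 — passes.

the L=0 ↔ L=0 exclusion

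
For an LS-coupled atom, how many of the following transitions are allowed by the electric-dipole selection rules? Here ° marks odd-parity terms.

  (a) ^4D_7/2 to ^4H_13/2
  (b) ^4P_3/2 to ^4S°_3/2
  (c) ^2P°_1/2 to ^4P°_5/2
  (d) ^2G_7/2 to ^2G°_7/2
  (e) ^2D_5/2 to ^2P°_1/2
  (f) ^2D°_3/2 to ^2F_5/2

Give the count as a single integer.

3

(a) forbidden (parity, ΔL, ΔJ fail)
(b) allowed
(c) forbidden (parity, ΔS, ΔJ fail)
(d) allowed
(e) forbidden (ΔJ fails)
(f) allowed
Total allowed: 3 of 6.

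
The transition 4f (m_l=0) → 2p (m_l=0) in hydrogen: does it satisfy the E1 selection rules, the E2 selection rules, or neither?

Δl = 1 − 3 = -2; l_i + l_f = 4.
Δm_l = +0.
E1 (Δl = ±1, |Δm_l| ≤ 1): not satisfied.
E2 (Δl = 0,±2, l_i+l_f ≥ 2, |Δm_l| ≤ 2): satisfied.

E2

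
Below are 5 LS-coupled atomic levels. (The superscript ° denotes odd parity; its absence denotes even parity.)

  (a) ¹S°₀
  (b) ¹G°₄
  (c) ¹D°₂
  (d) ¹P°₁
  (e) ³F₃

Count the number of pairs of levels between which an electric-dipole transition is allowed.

(a)–(b): forbidden (parity, ΔL, ΔJ).
(a)–(c): forbidden (parity, ΔL, ΔJ).
(a)–(d): forbidden (parity).
(a)–(e): forbidden (ΔS, ΔL, ΔJ).
(b)–(c): forbidden (parity, ΔL, ΔJ).
(b)–(d): forbidden (parity, ΔL, ΔJ).
(b)–(e): forbidden (ΔS).
(c)–(d): forbidden (parity).
(c)–(e): forbidden (ΔS).
(d)–(e): forbidden (ΔS, ΔL, ΔJ).
Allowed pairs: 0 of 10.

0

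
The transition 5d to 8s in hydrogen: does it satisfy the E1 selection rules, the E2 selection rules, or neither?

E2

Δl = 0 − 2 = -2; l_i + l_f = 2.
E1 (Δl = ±1): not satisfied.
E2 (Δl = 0,±2, l_i+l_f ≥ 2): satisfied.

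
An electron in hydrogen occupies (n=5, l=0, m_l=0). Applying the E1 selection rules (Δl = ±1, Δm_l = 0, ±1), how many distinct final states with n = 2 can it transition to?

E1 requires Δl = ±1, so l_f ∈ {-1, 1}; with 0 ≤ l_f ≤ n_f−1 = 1, the allowed l_f values are {1}.
For l_f = 1: m_f ∈ {m_i−1, m_i, m_i+1} ∩ [−1, 1] = {-1, 0, 1} → 3 states.
Total: 3.

3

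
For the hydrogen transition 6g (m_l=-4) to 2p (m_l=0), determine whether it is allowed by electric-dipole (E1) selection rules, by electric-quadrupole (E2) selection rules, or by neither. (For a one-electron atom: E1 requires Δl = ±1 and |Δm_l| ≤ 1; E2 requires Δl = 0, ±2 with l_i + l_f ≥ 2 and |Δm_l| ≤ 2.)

Δl = 1 − 4 = -3; l_i + l_f = 5.
Δm_l = +4.
E1 (Δl = ±1, |Δm_l| ≤ 1): not satisfied.
E2 (Δl = 0,±2, l_i+l_f ≥ 2, |Δm_l| ≤ 2): not satisfied.

neither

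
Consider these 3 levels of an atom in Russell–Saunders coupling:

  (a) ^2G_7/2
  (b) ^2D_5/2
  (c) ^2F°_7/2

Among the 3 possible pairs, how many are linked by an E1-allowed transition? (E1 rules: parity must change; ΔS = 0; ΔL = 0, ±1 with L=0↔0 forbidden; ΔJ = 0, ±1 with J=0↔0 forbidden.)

(a)–(b): forbidden (parity, ΔL).
(a)–(c): allowed.
(b)–(c): allowed.
Allowed pairs: 2 of 3.

2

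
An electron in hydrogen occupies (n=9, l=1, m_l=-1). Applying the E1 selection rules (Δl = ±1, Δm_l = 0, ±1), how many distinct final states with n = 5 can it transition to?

E1 requires Δl = ±1, so l_f ∈ {0, 2}; with 0 ≤ l_f ≤ n_f−1 = 4, the allowed l_f values are {0, 2}.
For l_f = 0: m_f ∈ {m_i−1, m_i, m_i+1} ∩ [−0, 0] = {0} → 1 state.
For l_f = 2: m_f ∈ {m_i−1, m_i, m_i+1} ∩ [−2, 2] = {-2, -1, 0} → 3 states.
Total: 4.

4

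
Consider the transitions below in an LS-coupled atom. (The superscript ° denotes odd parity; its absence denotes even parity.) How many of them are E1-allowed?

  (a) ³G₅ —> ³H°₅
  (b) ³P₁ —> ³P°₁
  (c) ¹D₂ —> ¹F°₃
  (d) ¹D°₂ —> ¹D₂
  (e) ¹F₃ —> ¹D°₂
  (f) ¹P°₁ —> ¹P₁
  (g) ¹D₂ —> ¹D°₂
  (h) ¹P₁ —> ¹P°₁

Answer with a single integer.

(a) allowed
(b) allowed
(c) allowed
(d) allowed
(e) allowed
(f) allowed
(g) allowed
(h) allowed
Total allowed: 8 of 8.

8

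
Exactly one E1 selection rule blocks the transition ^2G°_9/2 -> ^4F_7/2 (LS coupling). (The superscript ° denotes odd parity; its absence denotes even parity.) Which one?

Initial level: S=1/2, L=4, J=9/2, parity odd. Final level: S=3/2, L=3, J=7/2, parity even.
Parity must change: odd → even — ✓.
ΔL = 0, ±1 (not L=0↔0): L: 4 → 3, ΔL = -1 — ✓.
ΔJ = 0, ±1 (not J=0↔0): J: 9/2 → 7/2, ΔJ = -1 — ✓.
ΔS = 0: S: 1/2 → 3/2 — ✗.

the ΔS = 0 rule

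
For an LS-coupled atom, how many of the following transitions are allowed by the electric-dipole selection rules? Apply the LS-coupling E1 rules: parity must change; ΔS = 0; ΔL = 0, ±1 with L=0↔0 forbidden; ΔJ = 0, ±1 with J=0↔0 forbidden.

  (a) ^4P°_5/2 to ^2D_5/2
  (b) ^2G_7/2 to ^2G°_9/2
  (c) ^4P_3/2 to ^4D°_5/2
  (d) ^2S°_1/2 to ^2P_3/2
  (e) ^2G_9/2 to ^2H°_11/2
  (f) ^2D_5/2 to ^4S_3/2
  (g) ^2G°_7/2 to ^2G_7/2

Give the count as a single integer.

(a) forbidden (ΔS fails)
(b) allowed
(c) allowed
(d) allowed
(e) allowed
(f) forbidden (parity, ΔS, ΔL fail)
(g) allowed
Total allowed: 5 of 7.

5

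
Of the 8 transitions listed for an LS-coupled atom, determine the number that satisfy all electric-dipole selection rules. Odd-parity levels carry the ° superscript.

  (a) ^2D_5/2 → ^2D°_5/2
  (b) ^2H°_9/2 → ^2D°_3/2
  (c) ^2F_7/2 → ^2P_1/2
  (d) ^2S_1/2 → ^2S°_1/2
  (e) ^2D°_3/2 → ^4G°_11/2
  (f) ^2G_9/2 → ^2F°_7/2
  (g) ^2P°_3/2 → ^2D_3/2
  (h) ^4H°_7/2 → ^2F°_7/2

(a) allowed
(b) forbidden (parity, ΔL, ΔJ fail)
(c) forbidden (parity, ΔL, ΔJ fail)
(d) forbidden (ΔL fails)
(e) forbidden (parity, ΔS, ΔL, ΔJ fail)
(f) allowed
(g) allowed
(h) forbidden (parity, ΔS, ΔL fail)
Total allowed: 3 of 8.

3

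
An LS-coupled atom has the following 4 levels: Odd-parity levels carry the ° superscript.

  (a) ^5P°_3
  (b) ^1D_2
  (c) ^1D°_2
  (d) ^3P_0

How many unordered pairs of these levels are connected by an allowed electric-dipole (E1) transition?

1

(a)–(b): forbidden (ΔS).
(a)–(c): forbidden (parity, ΔS).
(a)–(d): forbidden (ΔS, ΔJ).
(b)–(c): allowed.
(b)–(d): forbidden (parity, ΔS, ΔJ).
(c)–(d): forbidden (ΔS, ΔJ).
Allowed pairs: 1 of 6.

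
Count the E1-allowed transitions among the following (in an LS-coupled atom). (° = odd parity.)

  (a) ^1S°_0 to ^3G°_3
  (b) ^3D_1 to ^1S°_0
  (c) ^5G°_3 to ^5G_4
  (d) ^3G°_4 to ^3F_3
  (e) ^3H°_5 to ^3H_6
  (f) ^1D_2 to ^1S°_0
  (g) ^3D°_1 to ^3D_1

4

(a) forbidden (parity, ΔS, ΔL, ΔJ fail)
(b) forbidden (ΔS, ΔL fail)
(c) allowed
(d) allowed
(e) allowed
(f) forbidden (ΔL, ΔJ fail)
(g) allowed
Total allowed: 4 of 7.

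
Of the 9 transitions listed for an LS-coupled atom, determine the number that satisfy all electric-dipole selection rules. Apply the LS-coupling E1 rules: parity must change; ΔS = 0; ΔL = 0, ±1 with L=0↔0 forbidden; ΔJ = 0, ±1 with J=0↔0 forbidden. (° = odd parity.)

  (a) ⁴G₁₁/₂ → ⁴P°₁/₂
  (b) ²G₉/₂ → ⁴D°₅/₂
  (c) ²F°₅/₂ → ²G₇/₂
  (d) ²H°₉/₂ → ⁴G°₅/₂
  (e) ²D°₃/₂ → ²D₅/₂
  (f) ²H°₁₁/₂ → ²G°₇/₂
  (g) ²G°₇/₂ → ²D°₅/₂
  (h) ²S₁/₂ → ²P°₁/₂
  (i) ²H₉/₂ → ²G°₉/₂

(a) forbidden (ΔL, ΔJ fail)
(b) forbidden (ΔS, ΔL, ΔJ fail)
(c) allowed
(d) forbidden (parity, ΔS, ΔJ fail)
(e) allowed
(f) forbidden (parity, ΔJ fail)
(g) forbidden (parity, ΔL fail)
(h) allowed
(i) allowed
Total allowed: 4 of 9.

4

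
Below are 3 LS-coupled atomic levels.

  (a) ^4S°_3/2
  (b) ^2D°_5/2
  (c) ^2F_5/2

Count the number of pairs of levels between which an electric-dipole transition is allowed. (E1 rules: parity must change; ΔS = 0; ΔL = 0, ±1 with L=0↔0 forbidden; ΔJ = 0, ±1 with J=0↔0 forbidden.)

1

(a)–(b): forbidden (parity, ΔS, ΔL).
(a)–(c): forbidden (ΔS, ΔL).
(b)–(c): allowed.
Allowed pairs: 1 of 3.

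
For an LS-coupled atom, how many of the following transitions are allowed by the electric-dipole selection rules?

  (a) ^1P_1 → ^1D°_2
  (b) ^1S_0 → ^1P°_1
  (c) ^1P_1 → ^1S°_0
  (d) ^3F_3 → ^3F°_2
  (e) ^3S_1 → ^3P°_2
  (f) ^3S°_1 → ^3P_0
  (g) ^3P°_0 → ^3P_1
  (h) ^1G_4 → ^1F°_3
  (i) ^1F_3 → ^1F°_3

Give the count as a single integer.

9

(a) allowed
(b) allowed
(c) allowed
(d) allowed
(e) allowed
(f) allowed
(g) allowed
(h) allowed
(i) allowed
Total allowed: 9 of 9.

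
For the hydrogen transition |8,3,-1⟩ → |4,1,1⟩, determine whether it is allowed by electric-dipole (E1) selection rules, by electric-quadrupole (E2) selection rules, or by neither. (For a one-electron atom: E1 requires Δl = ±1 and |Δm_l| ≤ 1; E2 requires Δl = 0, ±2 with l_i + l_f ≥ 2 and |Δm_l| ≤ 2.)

E2

Δl = 1 − 3 = -2; l_i + l_f = 4.
Δm_l = +2.
E1 (Δl = ±1, |Δm_l| ≤ 1): not satisfied.
E2 (Δl = 0,±2, l_i+l_f ≥ 2, |Δm_l| ≤ 2): satisfied.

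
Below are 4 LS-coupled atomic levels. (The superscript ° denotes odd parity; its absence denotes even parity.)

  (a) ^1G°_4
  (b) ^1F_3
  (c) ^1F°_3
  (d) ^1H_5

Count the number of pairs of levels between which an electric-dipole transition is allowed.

3

(a)–(b): allowed.
(a)–(c): forbidden (parity).
(a)–(d): allowed.
(b)–(c): allowed.
(b)–(d): forbidden (parity, ΔL, ΔJ).
(c)–(d): forbidden (ΔL, ΔJ).
Allowed pairs: 3 of 6.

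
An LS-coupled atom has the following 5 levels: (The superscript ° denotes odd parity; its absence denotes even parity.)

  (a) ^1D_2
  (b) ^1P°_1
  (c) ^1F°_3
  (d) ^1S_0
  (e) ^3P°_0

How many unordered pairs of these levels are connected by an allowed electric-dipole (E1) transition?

(a)–(b): allowed.
(a)–(c): allowed.
(a)–(d): forbidden (parity, ΔL, ΔJ).
(a)–(e): forbidden (ΔS, ΔJ).
(b)–(c): forbidden (parity, ΔL, ΔJ).
(b)–(d): allowed.
(b)–(e): forbidden (parity, ΔS).
(c)–(d): forbidden (ΔL, ΔJ).
(c)–(e): forbidden (parity, ΔS, ΔL, ΔJ).
(d)–(e): forbidden (ΔS, ΔJ).
Allowed pairs: 3 of 10.

3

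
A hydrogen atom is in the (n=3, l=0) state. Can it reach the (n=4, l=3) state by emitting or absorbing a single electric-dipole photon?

Δl = 3 − 0 = +3; the E1 rule Δl = ±1 is ✗.
The transition is electric-dipole forbidden.

forbidden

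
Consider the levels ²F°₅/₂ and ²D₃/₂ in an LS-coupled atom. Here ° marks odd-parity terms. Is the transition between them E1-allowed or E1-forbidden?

Parity must change: odd → even — satisfied.
ΔS = 0: S: 1/2 → 1/2 — satisfied.
ΔL = 0, ±1 (not L=0↔0): L: 3 → 2, ΔL = -1 — satisfied.
ΔJ = 0, ±1 (not J=0↔0): J: 5/2 → 3/2, ΔJ = -1 — satisfied.
All four E1 rules are satisfied.

allowed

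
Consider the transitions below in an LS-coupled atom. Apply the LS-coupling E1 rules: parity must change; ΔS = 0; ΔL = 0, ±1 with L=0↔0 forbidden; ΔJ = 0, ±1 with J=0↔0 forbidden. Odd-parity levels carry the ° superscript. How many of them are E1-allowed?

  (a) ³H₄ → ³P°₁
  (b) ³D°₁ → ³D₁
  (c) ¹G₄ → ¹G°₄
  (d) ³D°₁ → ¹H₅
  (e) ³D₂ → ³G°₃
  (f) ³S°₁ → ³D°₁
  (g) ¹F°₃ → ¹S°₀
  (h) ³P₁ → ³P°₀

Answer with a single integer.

3

(a) forbidden (ΔL, ΔJ fail)
(b) allowed
(c) allowed
(d) forbidden (ΔS, ΔL, ΔJ fail)
(e) forbidden (ΔL fails)
(f) forbidden (parity, ΔL fail)
(g) forbidden (parity, ΔL, ΔJ fail)
(h) allowed
Total allowed: 3 of 8.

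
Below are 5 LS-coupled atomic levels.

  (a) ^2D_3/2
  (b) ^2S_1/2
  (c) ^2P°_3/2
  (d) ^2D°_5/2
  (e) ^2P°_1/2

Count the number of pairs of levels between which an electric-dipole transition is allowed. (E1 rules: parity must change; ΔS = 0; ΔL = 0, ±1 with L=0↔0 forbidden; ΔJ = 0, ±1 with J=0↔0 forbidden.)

(a)–(b): forbidden (parity, ΔL).
(a)–(c): allowed.
(a)–(d): allowed.
(a)–(e): allowed.
(b)–(c): allowed.
(b)–(d): forbidden (ΔL, ΔJ).
(b)–(e): allowed.
(c)–(d): forbidden (parity).
(c)–(e): forbidden (parity).
(d)–(e): forbidden (parity, ΔJ).
Allowed pairs: 5 of 10.

5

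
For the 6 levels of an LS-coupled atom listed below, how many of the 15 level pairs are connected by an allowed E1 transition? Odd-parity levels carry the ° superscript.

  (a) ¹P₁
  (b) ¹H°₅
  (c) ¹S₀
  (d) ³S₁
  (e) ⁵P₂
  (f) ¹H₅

1

(a)–(b): forbidden (ΔL, ΔJ).
(a)–(c): forbidden (parity).
(a)–(d): forbidden (parity, ΔS).
(a)–(e): forbidden (parity, ΔS).
(a)–(f): forbidden (parity, ΔL, ΔJ).
(b)–(c): forbidden (ΔL, ΔJ).
(b)–(d): forbidden (ΔS, ΔL, ΔJ).
(b)–(e): forbidden (ΔS, ΔL, ΔJ).
(b)–(f): allowed.
(c)–(d): forbidden (parity, ΔS, ΔL).
(c)–(e): forbidden (parity, ΔS, ΔJ).
(c)–(f): forbidden (parity, ΔL, ΔJ).
(d)–(e): forbidden (parity, ΔS).
(d)–(f): forbidden (parity, ΔS, ΔL, ΔJ).
(e)–(f): forbidden (parity, ΔS, ΔL, ΔJ).
Allowed pairs: 1 of 15.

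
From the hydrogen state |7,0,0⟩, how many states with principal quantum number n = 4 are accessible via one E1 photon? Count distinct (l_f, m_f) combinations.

E1 requires Δl = ±1, so l_f ∈ {-1, 1}; with 0 ≤ l_f ≤ n_f−1 = 3, the allowed l_f values are {1}.
For l_f = 1: m_f ∈ {m_i−1, m_i, m_i+1} ∩ [−1, 1] = {-1, 0, 1} → 3 states.
Total: 3.

3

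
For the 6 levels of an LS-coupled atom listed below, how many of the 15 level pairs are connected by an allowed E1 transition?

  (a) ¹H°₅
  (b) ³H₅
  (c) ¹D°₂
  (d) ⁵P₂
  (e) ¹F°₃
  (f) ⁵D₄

(a)–(b): forbidden (ΔS).
(a)–(c): forbidden (parity, ΔL, ΔJ).
(a)–(d): forbidden (ΔS, ΔL, ΔJ).
(a)–(e): forbidden (parity, ΔL, ΔJ).
(a)–(f): forbidden (ΔS, ΔL).
(b)–(c): forbidden (ΔS, ΔL, ΔJ).
(b)–(d): forbidden (parity, ΔS, ΔL, ΔJ).
(b)–(e): forbidden (ΔS, ΔL, ΔJ).
(b)–(f): forbidden (parity, ΔS, ΔL).
(c)–(d): forbidden (ΔS).
(c)–(e): forbidden (parity).
(c)–(f): forbidden (ΔS, ΔJ).
(d)–(e): forbidden (ΔS, ΔL).
(d)–(f): forbidden (parity, ΔJ).
(e)–(f): forbidden (ΔS).
Allowed pairs: 0 of 15.

0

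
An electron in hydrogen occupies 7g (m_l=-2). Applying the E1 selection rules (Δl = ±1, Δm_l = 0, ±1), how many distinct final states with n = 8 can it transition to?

6

E1 requires Δl = ±1, so l_f ∈ {3, 5}; with 0 ≤ l_f ≤ n_f−1 = 7, the allowed l_f values are {3, 5}.
For l_f = 3: m_f ∈ {m_i−1, m_i, m_i+1} ∩ [−3, 3] = {-3, -2, -1} → 3 states.
For l_f = 5: m_f ∈ {m_i−1, m_i, m_i+1} ∩ [−5, 5] = {-3, -2, -1} → 3 states.
Total: 6.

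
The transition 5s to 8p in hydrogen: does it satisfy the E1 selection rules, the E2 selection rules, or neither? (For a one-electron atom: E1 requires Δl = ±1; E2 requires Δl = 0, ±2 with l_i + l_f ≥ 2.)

E1

Δl = 1 − 0 = +1; l_i + l_f = 1.
E1 (Δl = ±1): satisfied.
E2 (Δl = 0,±2, l_i+l_f ≥ 2): not satisfied.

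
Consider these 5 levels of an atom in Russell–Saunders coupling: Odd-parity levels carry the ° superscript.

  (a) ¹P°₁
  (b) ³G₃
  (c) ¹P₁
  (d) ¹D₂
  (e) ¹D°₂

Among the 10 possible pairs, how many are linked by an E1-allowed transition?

(a)–(b): forbidden (ΔS, ΔL, ΔJ).
(a)–(c): allowed.
(a)–(d): allowed.
(a)–(e): forbidden (parity).
(b)–(c): forbidden (parity, ΔS, ΔL, ΔJ).
(b)–(d): forbidden (parity, ΔS, ΔL).
(b)–(e): forbidden (ΔS, ΔL).
(c)–(d): forbidden (parity).
(c)–(e): allowed.
(d)–(e): allowed.
Allowed pairs: 4 of 10.

4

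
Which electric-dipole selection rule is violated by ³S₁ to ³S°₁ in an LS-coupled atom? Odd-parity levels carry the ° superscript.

Parity must change: even → odd — passes.
ΔS = 0: S: 1 → 1 — passes.
ΔL = 0, ±1 (not L=0↔0): L: 0 → 0, ΔL = +0 — fails.
ΔJ = 0, ±1 (not J=0↔0): J: 1 → 1, ΔJ = +0 — passes.

the L=0 ↔ L=0 exclusion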